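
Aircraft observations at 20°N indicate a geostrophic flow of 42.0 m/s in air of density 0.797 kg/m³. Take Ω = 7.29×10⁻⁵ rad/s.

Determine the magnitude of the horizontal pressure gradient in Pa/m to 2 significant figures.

1.7×10⁻³ Pa/m

Coriolis parameter at 20°N:
f = 2Ω sin φ = 2 × 7.29×10⁻⁵ × sin 20° = 4.99×10⁻⁵ s⁻¹
Geostrophic balance rearranged: |∂P/∂n| = f ρ V_g
|∂P/∂n| = 4.99×10⁻⁵ × 0.797 × 42.0 = 1.67×10⁻³ Pa/m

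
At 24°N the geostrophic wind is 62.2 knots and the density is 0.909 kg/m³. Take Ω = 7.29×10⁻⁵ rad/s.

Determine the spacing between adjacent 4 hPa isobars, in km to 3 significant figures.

232 km

Coriolis parameter at 24°N:
f = 2Ω sin φ = 2 × 7.29×10⁻⁵ × sin 24° = 5.93×10⁻⁵ s⁻¹
Wind speed in SI: 62.2 knots = 32.0 m/s
Geostrophic balance rearranged: |∂P/∂n| = f ρ V_g
|∂P/∂n| = 5.93×10⁻⁵ × 0.909 × 32.0 = 1.72×10⁻³ Pa/m
Isobar spacing: Δn = ΔP/|∂P/∂n| = 400 Pa / 1.72×10⁻³ Pa/m = 231898 m ≈ 232 km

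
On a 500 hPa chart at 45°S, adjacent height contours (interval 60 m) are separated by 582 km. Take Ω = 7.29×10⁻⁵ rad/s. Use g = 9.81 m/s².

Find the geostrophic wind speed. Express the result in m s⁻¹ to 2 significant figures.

Coriolis parameter at 45°S:
f = 2Ω sin φ = 2 × 7.29×10⁻⁵ × sin 45° = 1.03×10⁻⁴ s⁻¹
Height gradient: |∂Z/∂n| = 60 m / 582000 m = 1.03×10⁻⁴
On a pressure surface, geostrophic balance gives V_g = (g/f)|∂Z/∂n|:
V_g = 9.81 × 1.03×10⁻⁴ / 1.03×10⁻⁴ = 9.81 m/s

9.8 m s⁻¹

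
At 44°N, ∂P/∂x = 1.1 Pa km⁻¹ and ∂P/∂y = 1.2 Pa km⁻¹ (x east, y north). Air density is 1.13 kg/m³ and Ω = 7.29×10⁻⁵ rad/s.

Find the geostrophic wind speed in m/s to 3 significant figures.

14.2 m/s

Coriolis parameter at 44°N:
f = 2Ω sin φ = 2 × 7.29×10⁻⁵ × sin 44° = 1.01×10⁻⁴ s⁻¹
Component geostrophic relations (x east, y north):
u_g = −(1/(fρ)) ∂P/∂y,  v_g = (1/(fρ)) ∂P/∂x
u_g = −(1.2×10⁻³)/(1.01×10⁻⁴ × 1.13) = −10.5 m/s;  v_g = (1.1×10⁻³)/(1.01×10⁻⁴ × 1.13) = 9.61 m/s
|V_g| = √(u_g² + v_g²) = 14.2 m/s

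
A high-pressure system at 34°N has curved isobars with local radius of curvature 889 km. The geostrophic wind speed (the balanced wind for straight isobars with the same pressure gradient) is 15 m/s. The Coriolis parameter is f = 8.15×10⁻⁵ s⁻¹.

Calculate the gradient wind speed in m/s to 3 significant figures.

21.2 m/s

Around a high, pressure-gradient force acts outward with centrifugal, so Coriolis balances both:
fV = (1/ρ)|∂P/∂n| + V²/R  →  V² − fR·V + fR·V_g = 0
With fR = 8.15×10⁻⁵ × 889×10³ m = 72.5 m/s:
V = [fR − √((fR)² − 4 fR V_g)]/2 = [72.5 − √(72.5² − 4×72.5×15)]/2 = 21.2 m/s
Supergeostrophic (V > V_g = 15 m/s), as expected around a high.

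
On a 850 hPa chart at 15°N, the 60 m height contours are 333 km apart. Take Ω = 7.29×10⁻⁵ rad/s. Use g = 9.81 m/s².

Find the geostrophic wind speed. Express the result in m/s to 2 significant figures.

47 m/s

Coriolis parameter at 15°N:
f = 2Ω sin φ = 2 × 7.29×10⁻⁵ × sin 15° = 3.77×10⁻⁵ s⁻¹
Height gradient: |∂Z/∂n| = 60 m / 333000 m = 1.80×10⁻⁴
On a pressure surface, geostrophic balance gives V_g = (g/f)|∂Z/∂n|:
V_g = 9.81 × 1.80×10⁻⁴ / 3.77×10⁻⁵ = 46.8 m/s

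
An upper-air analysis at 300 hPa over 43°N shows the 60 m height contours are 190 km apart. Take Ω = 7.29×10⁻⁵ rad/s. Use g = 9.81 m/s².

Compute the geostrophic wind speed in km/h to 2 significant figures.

Coriolis parameter at 43°N:
f = 2Ω sin φ = 2 × 7.29×10⁻⁵ × sin 43° = 9.94×10⁻⁵ s⁻¹
Height gradient: |∂Z/∂n| = 60 m / 190000 m = 3.16×10⁻⁴
On a pressure surface, geostrophic balance gives V_g = (g/f)|∂Z/∂n|:
V_g = 9.81 × 3.16×10⁻⁴ / 9.94×10⁻⁵ = 31.2 m/s
Converting: 31.2 m/s × 3.6 = 110 km/h

110 km/h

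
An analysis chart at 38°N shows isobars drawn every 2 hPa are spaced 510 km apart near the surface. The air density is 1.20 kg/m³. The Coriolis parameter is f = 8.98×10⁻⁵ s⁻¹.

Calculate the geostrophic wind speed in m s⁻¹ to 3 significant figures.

3.64 m s⁻¹

Pressure gradient: |∂P/∂n| = 200 Pa / 510000 m = 3.92×10⁻⁴ Pa/m
Geostrophic balance (pressure-gradient force = Coriolis force):
V_g = (1/(fρ)) |∂P/∂n| = 3.92×10⁻⁴ / (8.98×10⁻⁵ × 1.20) = 3.64 m/s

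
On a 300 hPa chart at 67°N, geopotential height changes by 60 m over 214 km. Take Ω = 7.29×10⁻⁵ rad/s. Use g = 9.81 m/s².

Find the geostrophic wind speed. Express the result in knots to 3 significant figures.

39.8 knots

Coriolis parameter at 67°N:
f = 2Ω sin φ = 2 × 7.29×10⁻⁵ × sin 67° = 1.34×10⁻⁴ s⁻¹
Height gradient: |∂Z/∂n| = 60 m / 214000 m = 2.80×10⁻⁴
On a pressure surface, geostrophic balance gives V_g = (g/f)|∂Z/∂n|:
V_g = 9.81 × 2.80×10⁻⁴ / 1.34×10⁻⁴ = 20.5 m/s
Converting: 20.5 m/s × 1.944 = 39.8 knots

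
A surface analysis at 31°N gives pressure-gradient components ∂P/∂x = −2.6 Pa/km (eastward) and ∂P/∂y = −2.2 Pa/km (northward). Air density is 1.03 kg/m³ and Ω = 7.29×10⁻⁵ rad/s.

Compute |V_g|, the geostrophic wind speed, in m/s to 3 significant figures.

44.0 m/s

Coriolis parameter at 31°N:
f = 2Ω sin φ = 2 × 7.29×10⁻⁵ × sin 31° = 7.51×10⁻⁵ s⁻¹
Component geostrophic relations (x east, y north):
u_g = −(1/(fρ)) ∂P/∂y,  v_g = (1/(fρ)) ∂P/∂x
u_g = −(−2.2×10⁻³)/(7.51×10⁻⁵ × 1.03) = 28.4 m/s;  v_g = (−2.6×10⁻³)/(7.51×10⁻⁵ × 1.03) = −33.6 m/s
|V_g| = √(u_g² + v_g²) = 44.0 m/s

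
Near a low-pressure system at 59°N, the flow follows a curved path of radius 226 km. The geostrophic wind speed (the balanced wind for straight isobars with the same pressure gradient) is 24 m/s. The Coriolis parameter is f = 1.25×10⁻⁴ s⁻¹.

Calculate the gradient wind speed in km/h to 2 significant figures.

56 km/h

Around a low, centrifugal force acts outward with Coriolis, so pressure-gradient force balances both:
(1/ρ)|∂P/∂n| = fV + V²/R  →  V² + fR·V − fR·V_g = 0
With fR = 1.25×10⁻⁴ × 226×10³ m = 28.2 m/s:
V = [−fR + √((fR)² + 4 fR V_g)]/2 = [−28.2 + √(28.2² + 4×28.2×24)]/2 = 15.5 m/s
Subgeostrophic (V < V_g = 24 m/s), as expected around a low.
Converting: 15.5 m/s × 3.6 = 56 km/h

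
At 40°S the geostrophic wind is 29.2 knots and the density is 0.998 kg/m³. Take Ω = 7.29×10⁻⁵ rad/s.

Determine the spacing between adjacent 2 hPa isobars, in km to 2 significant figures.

140 km

Coriolis parameter at 40°S:
f = 2Ω sin φ = 2 × 7.29×10⁻⁵ × sin 40° = 9.37×10⁻⁵ s⁻¹
Wind speed in SI: 29.2 knots = 15.0 m/s
Geostrophic balance rearranged: |∂P/∂n| = f ρ V_g
|∂P/∂n| = 9.37×10⁻⁵ × 0.998 × 15.0 = 1.41×10⁻³ Pa/m
Isobar spacing: Δn = ΔP/|∂P/∂n| = 200 Pa / 1.41×10⁻³ Pa/m = 142349 m ≈ 140 km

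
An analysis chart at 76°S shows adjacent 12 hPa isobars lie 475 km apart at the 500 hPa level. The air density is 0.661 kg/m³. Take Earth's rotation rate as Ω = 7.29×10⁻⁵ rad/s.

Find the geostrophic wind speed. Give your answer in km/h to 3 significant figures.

Coriolis parameter at 76°S:
f = 2Ω sin φ = 2 × 7.29×10⁻⁵ × sin 76° = 1.41×10⁻⁴ s⁻¹
Pressure gradient: |∂P/∂n| = 1200 Pa / 475000 m = 2.53×10⁻³ Pa/m
Geostrophic balance (pressure-gradient force = Coriolis force):
V_g = (1/(fρ)) |∂P/∂n| = 2.53×10⁻³ / (1.41×10⁻⁴ × 0.661) = 27.0 m/s
Converting: 27.0 m/s × 3.6 = 97.3 km/h

97.3 km/h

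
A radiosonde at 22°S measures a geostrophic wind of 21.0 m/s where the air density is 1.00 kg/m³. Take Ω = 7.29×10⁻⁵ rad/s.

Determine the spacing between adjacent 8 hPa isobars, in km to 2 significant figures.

700 km

Coriolis parameter at 22°S:
f = 2Ω sin φ = 2 × 7.29×10⁻⁵ × sin 22° = 5.46×10⁻⁵ s⁻¹
Geostrophic balance rearranged: |∂P/∂n| = f ρ V_g
|∂P/∂n| = 5.46×10⁻⁵ × 1.00 × 21.0 = 1.15×10⁻³ Pa/m
Isobar spacing: Δn = ΔP/|∂P/∂n| = 800 Pa / 1.15×10⁻³ Pa/m = 697490 m ≈ 700 km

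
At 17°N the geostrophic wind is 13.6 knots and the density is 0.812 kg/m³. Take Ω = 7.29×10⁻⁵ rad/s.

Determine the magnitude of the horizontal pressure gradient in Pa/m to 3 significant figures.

Coriolis parameter at 17°N:
f = 2Ω sin φ = 2 × 7.29×10⁻⁵ × sin 17° = 4.26×10⁻⁵ s⁻¹
Wind speed in SI: 13.6 knots = 7.00 m/s
Geostrophic balance rearranged: |∂P/∂n| = f ρ V_g
|∂P/∂n| = 4.26×10⁻⁵ × 0.812 × 7.00 = 2.42×10⁻⁴ Pa/m

2.42×10⁻⁴ Pa/m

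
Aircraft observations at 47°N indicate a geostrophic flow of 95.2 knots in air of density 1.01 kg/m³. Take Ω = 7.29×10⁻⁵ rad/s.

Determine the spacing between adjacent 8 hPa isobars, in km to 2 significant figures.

Coriolis parameter at 47°N:
f = 2Ω sin φ = 2 × 7.29×10⁻⁵ × sin 47° = 1.07×10⁻⁴ s⁻¹
Wind speed in SI: 95.2 knots = 49.0 m/s
Geostrophic balance rearranged: |∂P/∂n| = f ρ V_g
|∂P/∂n| = 1.07×10⁻⁴ × 1.01 × 49.0 = 5.27×10⁻³ Pa/m
Isobar spacing: Δn = ΔP/|∂P/∂n| = 800 Pa / 5.27×10⁻³ Pa/m = 151673 m ≈ 150 km

150 km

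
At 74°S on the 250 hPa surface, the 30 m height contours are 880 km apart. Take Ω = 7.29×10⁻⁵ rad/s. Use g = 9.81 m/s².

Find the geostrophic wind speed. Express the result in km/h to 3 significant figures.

8.59 km/h

Coriolis parameter at 74°S:
f = 2Ω sin φ = 2 × 7.29×10⁻⁵ × sin 74° = 1.40×10⁻⁴ s⁻¹
Height gradient: |∂Z/∂n| = 30 m / 880000 m = 3.41×10⁻⁵
On a pressure surface, geostrophic balance gives V_g = (g/f)|∂Z/∂n|:
V_g = 9.81 × 3.41×10⁻⁵ / 1.40×10⁻⁴ = 2.39 m/s
Converting: 2.39 m/s × 3.6 = 8.59 km/h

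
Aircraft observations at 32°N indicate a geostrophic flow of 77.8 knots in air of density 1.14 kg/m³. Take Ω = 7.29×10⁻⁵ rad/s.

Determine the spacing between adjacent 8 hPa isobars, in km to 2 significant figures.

230 km

Coriolis parameter at 32°N:
f = 2Ω sin φ = 2 × 7.29×10⁻⁵ × sin 32° = 7.73×10⁻⁵ s⁻¹
Wind speed in SI: 77.8 knots = 40.0 m/s
Geostrophic balance rearranged: |∂P/∂n| = f ρ V_g
|∂P/∂n| = 7.73×10⁻⁵ × 1.14 × 40.0 = 3.53×10⁻³ Pa/m
Isobar spacing: Δn = ΔP/|∂P/∂n| = 800 Pa / 3.53×10⁻³ Pa/m = 226934 m ≈ 230 km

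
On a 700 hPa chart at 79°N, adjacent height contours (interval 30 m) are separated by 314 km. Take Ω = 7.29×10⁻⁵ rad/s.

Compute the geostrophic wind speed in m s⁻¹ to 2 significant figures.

6.5 m s⁻¹

Coriolis parameter at 79°N:
f = 2Ω sin φ = 2 × 7.29×10⁻⁵ × sin 79° = 1.43×10⁻⁴ s⁻¹
Height gradient: |∂Z/∂n| = 30 m / 314000 m = 9.55×10⁻⁵
On a pressure surface, geostrophic balance gives V_g = (g/f)|∂Z/∂n|:
V_g = 9.81 × 9.55×10⁻⁵ / 1.43×10⁻⁴ = 6.55 m/s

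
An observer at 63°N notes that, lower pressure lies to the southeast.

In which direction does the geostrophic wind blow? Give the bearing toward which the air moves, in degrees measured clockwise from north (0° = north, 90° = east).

The pressure-gradient force points toward the southeast (bearing 135°).
Geostrophic balance: in the Northern Hemisphere the Coriolis force deflects motion to the right, so the geostrophic wind blows 90° to the right of the pressure-gradient force (low pressure on the left).
Rotating 135° by 90° clockwise gives 225° — the wind blows toward the southwest.

225°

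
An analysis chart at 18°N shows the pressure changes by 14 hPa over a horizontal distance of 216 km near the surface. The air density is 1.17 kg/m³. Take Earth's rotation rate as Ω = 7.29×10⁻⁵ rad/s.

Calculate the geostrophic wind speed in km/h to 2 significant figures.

440 km/h

Coriolis parameter at 18°N:
f = 2Ω sin φ = 2 × 7.29×10⁻⁵ × sin 18° = 4.51×10⁻⁵ s⁻¹
Pressure gradient: |∂P/∂n| = 1400 Pa / 216000 m = 6.48×10⁻³ Pa/m
Geostrophic balance (pressure-gradient force = Coriolis force):
V_g = (1/(fρ)) |∂P/∂n| = 6.48×10⁻³ / (4.51×10⁻⁵ × 1.17) = 123 m/s
Converting: 123 m/s × 3.6 = 440 km/h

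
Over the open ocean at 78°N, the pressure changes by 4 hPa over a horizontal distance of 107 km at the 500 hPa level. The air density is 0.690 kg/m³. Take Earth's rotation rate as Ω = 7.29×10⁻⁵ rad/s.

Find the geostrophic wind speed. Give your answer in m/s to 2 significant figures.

Coriolis parameter at 78°N:
f = 2Ω sin φ = 2 × 7.29×10⁻⁵ × sin 78° = 1.43×10⁻⁴ s⁻¹
Pressure gradient: |∂P/∂n| = 400 Pa / 107000 m = 3.74×10⁻³ Pa/m
Geostrophic balance (pressure-gradient force = Coriolis force):
V_g = (1/(fρ)) |∂P/∂n| = 3.74×10⁻³ / (1.43×10⁻⁴ × 0.690) = 38.0 m/s

38 m/s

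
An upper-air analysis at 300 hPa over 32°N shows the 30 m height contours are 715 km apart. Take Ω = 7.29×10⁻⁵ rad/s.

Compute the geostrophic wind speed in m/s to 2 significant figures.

5.3 m/s

Coriolis parameter at 32°N:
f = 2Ω sin φ = 2 × 7.29×10⁻⁵ × sin 32° = 7.73×10⁻⁵ s⁻¹
Height gradient: |∂Z/∂n| = 30 m / 715000 m = 4.20×10⁻⁵
On a pressure surface, geostrophic balance gives V_g = (g/f)|∂Z/∂n|:
V_g = 9.81 × 4.20×10⁻⁵ / 7.73×10⁻⁵ = 5.33 m/s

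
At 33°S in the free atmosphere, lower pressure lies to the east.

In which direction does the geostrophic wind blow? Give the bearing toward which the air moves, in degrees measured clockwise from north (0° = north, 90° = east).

The pressure-gradient force points toward the east (bearing 090°).
Geostrophic balance: in the Southern Hemisphere the Coriolis force deflects motion to the left, so the geostrophic wind blows 90° to the left of the pressure-gradient force (low pressure on the right).
Rotating 090° by 90° counterclockwise gives 000° — the wind blows toward the north.

000°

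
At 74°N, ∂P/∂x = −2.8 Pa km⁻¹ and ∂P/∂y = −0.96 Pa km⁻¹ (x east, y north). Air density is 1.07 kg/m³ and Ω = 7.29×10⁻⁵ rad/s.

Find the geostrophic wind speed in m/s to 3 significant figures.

19.7 m/s

Coriolis parameter at 74°N:
f = 2Ω sin φ = 2 × 7.29×10⁻⁵ × sin 74° = 1.40×10⁻⁴ s⁻¹
Component geostrophic relations (x east, y north):
u_g = −(1/(fρ)) ∂P/∂y,  v_g = (1/(fρ)) ∂P/∂x
u_g = −(−0.96×10⁻³)/(1.40×10⁻⁴ × 1.07) = 6.40 m/s;  v_g = (−2.8×10⁻³)/(1.40×10⁻⁴ × 1.07) = −18.7 m/s
|V_g| = √(u_g² + v_g²) = 19.7 m/s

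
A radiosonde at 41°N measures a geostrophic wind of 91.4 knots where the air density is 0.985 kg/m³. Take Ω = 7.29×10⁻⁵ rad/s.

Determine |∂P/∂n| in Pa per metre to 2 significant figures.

Coriolis parameter at 41°N:
f = 2Ω sin φ = 2 × 7.29×10⁻⁵ × sin 41° = 9.57×10⁻⁵ s⁻¹
Wind speed in SI: 91.4 knots = 47.0 m/s
Geostrophic balance rearranged: |∂P/∂n| = f ρ V_g
|∂P/∂n| = 9.57×10⁻⁵ × 0.985 × 47.0 = 4.43×10⁻³ Pa/m

4.4×10⁻³ Pa/m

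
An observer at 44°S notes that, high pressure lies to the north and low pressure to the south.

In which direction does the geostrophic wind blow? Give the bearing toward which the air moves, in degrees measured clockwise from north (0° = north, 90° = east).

090°

The pressure-gradient force points toward the south (bearing 180°).
Geostrophic balance: in the Southern Hemisphere the Coriolis force deflects motion to the left, so the geostrophic wind blows 90° to the left of the pressure-gradient force (low pressure on the right).
Rotating 180° by 90° counterclockwise gives 090° — the wind blows toward the east.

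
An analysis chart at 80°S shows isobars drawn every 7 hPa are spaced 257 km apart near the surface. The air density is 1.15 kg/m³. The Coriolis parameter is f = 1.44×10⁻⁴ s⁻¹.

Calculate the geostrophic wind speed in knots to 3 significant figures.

Pressure gradient: |∂P/∂n| = 700 Pa / 257000 m = 2.72×10⁻³ Pa/m
Geostrophic balance (pressure-gradient force = Coriolis force):
V_g = (1/(fρ)) |∂P/∂n| = 2.72×10⁻³ / (1.44×10⁻⁴ × 1.15) = 16.4 m/s
Converting: 16.4 m/s × 1.944 = 32.0 knots

32.0 knots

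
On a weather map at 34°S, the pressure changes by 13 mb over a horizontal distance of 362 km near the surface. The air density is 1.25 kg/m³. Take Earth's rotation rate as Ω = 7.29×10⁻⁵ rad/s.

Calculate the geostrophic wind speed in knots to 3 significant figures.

Coriolis parameter at 34°S:
f = 2Ω sin φ = 2 × 7.29×10⁻⁵ × sin 34° = 8.15×10⁻⁵ s⁻¹
Pressure gradient: |∂P/∂n| = 1300 Pa / 362000 m = 3.59×10⁻³ Pa/m
Geostrophic balance (pressure-gradient force = Coriolis force):
V_g = (1/(fρ)) |∂P/∂n| = 3.59×10⁻³ / (8.15×10⁻⁵ × 1.25) = 35.2 m/s
Converting: 35.2 m/s × 1.944 = 68.5 knots

68.5 knots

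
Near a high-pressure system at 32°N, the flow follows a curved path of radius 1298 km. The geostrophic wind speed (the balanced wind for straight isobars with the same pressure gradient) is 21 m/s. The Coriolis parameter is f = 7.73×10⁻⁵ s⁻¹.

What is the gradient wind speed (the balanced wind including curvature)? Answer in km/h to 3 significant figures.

108 km/h

Around a high, pressure-gradient force acts outward with centrifugal, so Coriolis balances both:
fV = (1/ρ)|∂P/∂n| + V²/R  →  V² − fR·V + fR·V_g = 0
With fR = 7.73×10⁻⁵ × 1298×10³ m = 100 m/s:
V = [fR − √((fR)² − 4 fR V_g)]/2 = [100 − √(100² − 4×100×21)]/2 = 29.9 m/s
Supergeostrophic (V > V_g = 21 m/s), as expected around a high.
Converting: 29.9 m/s × 3.6 = 108 km/h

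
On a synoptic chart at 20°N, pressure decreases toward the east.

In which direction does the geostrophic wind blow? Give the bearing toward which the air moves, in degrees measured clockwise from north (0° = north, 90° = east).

180°

The pressure-gradient force points toward the east (bearing 090°).
Geostrophic balance: in the Northern Hemisphere the Coriolis force deflects motion to the right, so the geostrophic wind blows 90° to the right of the pressure-gradient force (low pressure on the left).
Rotating 090° by 90° clockwise gives 180° — the wind blows toward the south.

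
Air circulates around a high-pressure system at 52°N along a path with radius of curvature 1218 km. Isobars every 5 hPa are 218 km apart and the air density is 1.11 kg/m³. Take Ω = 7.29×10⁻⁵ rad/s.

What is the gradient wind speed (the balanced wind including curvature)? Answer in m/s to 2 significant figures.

Coriolis parameter at 52°N:
f = 2Ω sin φ = 2 × 7.29×10⁻⁵ × sin 52° = 1.15×10⁻⁴ s⁻¹
Pressure gradient: |∂P/∂n| = 500 Pa / 218000 m = 2.29×10⁻³ Pa/m
Geostrophic speed: V_g = |∂P/∂n|/(fρ) = 2.29×10⁻³/(1.15×10⁻⁴ × 1.11) = 18.0 m/s
Around a high, pressure-gradient force acts outward with centrifugal, so Coriolis balances both:
fV = (1/ρ)|∂P/∂n| + V²/R  →  V² − fR·V + fR·V_g = 0
With fR = 1.15×10⁻⁴ × 1218×10³ m = 140 m/s:
V = [fR − √((fR)² − 4 fR V_g)]/2 = [140 − √(140² − 4×140×18)]/2 = 21.2 m/s
Supergeostrophic (V > V_g = 18 m/s), as expected around a high.

21 m/s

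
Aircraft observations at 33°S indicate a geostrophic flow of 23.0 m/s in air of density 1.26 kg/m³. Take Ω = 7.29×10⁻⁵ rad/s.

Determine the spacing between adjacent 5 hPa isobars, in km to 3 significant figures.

Coriolis parameter at 33°S:
f = 2Ω sin φ = 2 × 7.29×10⁻⁵ × sin 33° = 7.94×10⁻⁵ s⁻¹
Geostrophic balance rearranged: |∂P/∂n| = f ρ V_g
|∂P/∂n| = 7.94×10⁻⁵ × 1.26 × 23.0 = 2.30×10⁻³ Pa/m
Isobar spacing: Δn = ΔP/|∂P/∂n| = 500 Pa / 2.30×10⁻³ Pa/m = 217273 m ≈ 217 km

217 km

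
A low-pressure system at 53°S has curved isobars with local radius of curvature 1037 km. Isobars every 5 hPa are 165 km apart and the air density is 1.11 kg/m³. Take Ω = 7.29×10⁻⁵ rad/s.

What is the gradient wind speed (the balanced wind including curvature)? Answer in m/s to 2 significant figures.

Coriolis parameter at 53°S:
f = 2Ω sin φ = 2 × 7.29×10⁻⁵ × sin 53° = 1.16×10⁻⁴ s⁻¹
Pressure gradient: |∂P/∂n| = 500 Pa / 165000 m = 3.03×10⁻³ Pa/m
Geostrophic speed: V_g = |∂P/∂n|/(fρ) = 3.03×10⁻³/(1.16×10⁻⁴ × 1.11) = 23.4 m/s
Around a low, centrifugal force acts outward with Coriolis, so pressure-gradient force balances both:
(1/ρ)|∂P/∂n| = fV + V²/R  →  V² + fR·V − fR·V_g = 0
With fR = 1.16×10⁻⁴ × 1037×10³ m = 121 m/s:
V = [−fR + √((fR)² + 4 fR V_g)]/2 = [−121 + √(121² + 4×121×23.4)]/2 = 20.1 m/s
Subgeostrophic (V < V_g = 23.4 m/s), as expected around a low.

20 m/s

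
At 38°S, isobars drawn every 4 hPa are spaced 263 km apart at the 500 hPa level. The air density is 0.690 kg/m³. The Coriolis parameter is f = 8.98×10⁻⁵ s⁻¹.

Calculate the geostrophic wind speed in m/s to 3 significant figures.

Pressure gradient: |∂P/∂n| = 400 Pa / 263000 m = 1.52×10⁻³ Pa/m
Geostrophic balance (pressure-gradient force = Coriolis force):
V_g = (1/(fρ)) |∂P/∂n| = 1.52×10⁻³ / (8.98×10⁻⁵ × 0.690) = 24.5 m/s

24.5 m/s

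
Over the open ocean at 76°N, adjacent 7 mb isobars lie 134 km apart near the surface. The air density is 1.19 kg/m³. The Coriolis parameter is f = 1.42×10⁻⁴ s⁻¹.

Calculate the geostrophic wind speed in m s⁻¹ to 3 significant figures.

30.9 m s⁻¹

Pressure gradient: |∂P/∂n| = 700 Pa / 134000 m = 5.22×10⁻³ Pa/m
Geostrophic balance (pressure-gradient force = Coriolis force):
V_g = (1/(fρ)) |∂P/∂n| = 5.22×10⁻³ / (1.42×10⁻⁴ × 1.19) = 30.9 m/s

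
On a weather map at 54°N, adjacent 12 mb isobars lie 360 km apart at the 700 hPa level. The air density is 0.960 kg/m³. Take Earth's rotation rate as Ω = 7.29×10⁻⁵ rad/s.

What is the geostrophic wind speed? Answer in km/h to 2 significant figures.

110 km/h

Coriolis parameter at 54°N:
f = 2Ω sin φ = 2 × 7.29×10⁻⁵ × sin 54° = 1.18×10⁻⁴ s⁻¹
Pressure gradient: |∂P/∂n| = 1200 Pa / 360000 m = 3.33×10⁻³ Pa/m
Geostrophic balance (pressure-gradient force = Coriolis force):
V_g = (1/(fρ)) |∂P/∂n| = 3.33×10⁻³ / (1.18×10⁻⁴ × 0.960) = 29.4 m/s
Converting: 29.4 m/s × 3.6 = 110 km/h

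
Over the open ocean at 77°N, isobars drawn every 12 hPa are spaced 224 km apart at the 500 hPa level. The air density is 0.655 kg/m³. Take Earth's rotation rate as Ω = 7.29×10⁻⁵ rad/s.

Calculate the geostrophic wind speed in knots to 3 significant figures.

Coriolis parameter at 77°N:
f = 2Ω sin φ = 2 × 7.29×10⁻⁵ × sin 77° = 1.42×10⁻⁴ s⁻¹
Pressure gradient: |∂P/∂n| = 1200 Pa / 224000 m = 5.36×10⁻³ Pa/m
Geostrophic balance (pressure-gradient force = Coriolis force):
V_g = (1/(fρ)) |∂P/∂n| = 5.36×10⁻³ / (1.42×10⁻⁴ × 0.655) = 57.6 m/s
Converting: 57.6 m/s × 1.944 = 112 knots

112 knots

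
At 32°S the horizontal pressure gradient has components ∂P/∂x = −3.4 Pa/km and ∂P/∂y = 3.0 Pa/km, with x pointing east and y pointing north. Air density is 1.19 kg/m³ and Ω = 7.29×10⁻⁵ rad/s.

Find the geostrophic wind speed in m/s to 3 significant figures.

49.3 m/s

Coriolis parameter at 32°S:
f = 2Ω sin φ = 2 × 7.29×10⁻⁵ × sin 32° = 7.73×10⁻⁵ s⁻¹
In the Southern Hemisphere f is negative: f = −7.73×10⁻⁵ s⁻¹.
Component geostrophic relations (x east, y north):
u_g = −(1/(fρ)) ∂P/∂y,  v_g = (1/(fρ)) ∂P/∂x
u_g = −(3.0×10⁻³)/(−7.73×10⁻⁵ × 1.19) = 32.6 m/s;  v_g = (−3.4×10⁻³)/(−7.73×10⁻⁵ × 1.19) = 37.0 m/s
|V_g| = √(u_g² + v_g²) = 49.3 m/s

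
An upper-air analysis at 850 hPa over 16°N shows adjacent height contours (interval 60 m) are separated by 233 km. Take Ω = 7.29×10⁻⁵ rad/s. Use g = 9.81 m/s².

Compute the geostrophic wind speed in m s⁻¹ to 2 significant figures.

Coriolis parameter at 16°N:
f = 2Ω sin φ = 2 × 7.29×10⁻⁵ × sin 16° = 4.02×10⁻⁵ s⁻¹
Height gradient: |∂Z/∂n| = 60 m / 233000 m = 2.58×10⁻⁴
On a pressure surface, geostrophic balance gives V_g = (g/f)|∂Z/∂n|:
V_g = 9.81 × 2.58×10⁻⁴ / 4.02×10⁻⁵ = 62.9 m/s

63 m s⁻¹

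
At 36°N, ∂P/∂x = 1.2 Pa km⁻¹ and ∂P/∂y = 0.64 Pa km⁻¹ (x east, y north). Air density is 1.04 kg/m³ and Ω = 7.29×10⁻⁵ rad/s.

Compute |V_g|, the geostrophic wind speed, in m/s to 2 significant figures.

15 m/s

Coriolis parameter at 36°N:
f = 2Ω sin φ = 2 × 7.29×10⁻⁵ × sin 36° = 8.57×10⁻⁵ s⁻¹
Component geostrophic relations (x east, y north):
u_g = −(1/(fρ)) ∂P/∂y,  v_g = (1/(fρ)) ∂P/∂x
u_g = −(0.64×10⁻³)/(8.57×10⁻⁵ × 1.04) = −7.18 m/s;  v_g = (1.2×10⁻³)/(8.57×10⁻⁵ × 1.04) = 13.5 m/s
|V_g| = √(u_g² + v_g²) = 15.3 m/s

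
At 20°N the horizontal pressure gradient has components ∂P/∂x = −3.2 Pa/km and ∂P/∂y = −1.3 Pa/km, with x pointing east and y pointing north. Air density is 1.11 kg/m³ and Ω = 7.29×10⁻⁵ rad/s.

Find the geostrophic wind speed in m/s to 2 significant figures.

62 m/s

Coriolis parameter at 20°N:
f = 2Ω sin φ = 2 × 7.29×10⁻⁵ × sin 20° = 4.99×10⁻⁵ s⁻¹
Component geostrophic relations (x east, y north):
u_g = −(1/(fρ)) ∂P/∂y,  v_g = (1/(fρ)) ∂P/∂x
u_g = −(−1.3×10⁻³)/(4.99×10⁻⁵ × 1.11) = 23.5 m/s;  v_g = (−3.2×10⁻³)/(4.99×10⁻⁵ × 1.11) = −57.8 m/s
|V_g| = √(u_g² + v_g²) = 62.4 m/s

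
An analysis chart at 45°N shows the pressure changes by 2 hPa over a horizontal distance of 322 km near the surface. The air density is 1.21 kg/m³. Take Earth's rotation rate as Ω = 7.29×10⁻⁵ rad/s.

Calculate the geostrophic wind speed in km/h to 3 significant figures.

Coriolis parameter at 45°N:
f = 2Ω sin φ = 2 × 7.29×10⁻⁵ × sin 45° = 1.03×10⁻⁴ s⁻¹
Pressure gradient: |∂P/∂n| = 200 Pa / 322000 m = 6.21×10⁻⁴ Pa/m
Geostrophic balance (pressure-gradient force = Coriolis force):
V_g = (1/(fρ)) |∂P/∂n| = 6.21×10⁻⁴ / (1.03×10⁻⁴ × 1.21) = 4.98 m/s
Converting: 4.98 m/s × 3.6 = 17.9 km/h

17.9 km/h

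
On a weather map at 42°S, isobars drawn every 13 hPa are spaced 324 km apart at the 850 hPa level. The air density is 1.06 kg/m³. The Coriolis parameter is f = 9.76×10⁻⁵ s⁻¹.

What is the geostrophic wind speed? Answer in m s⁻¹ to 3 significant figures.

Pressure gradient: |∂P/∂n| = 1300 Pa / 324000 m = 4.01×10⁻³ Pa/m
Geostrophic balance (pressure-gradient force = Coriolis force):
V_g = (1/(fρ)) |∂P/∂n| = 4.01×10⁻³ / (9.76×10⁻⁵ × 1.06) = 38.8 m/s

38.8 m s⁻¹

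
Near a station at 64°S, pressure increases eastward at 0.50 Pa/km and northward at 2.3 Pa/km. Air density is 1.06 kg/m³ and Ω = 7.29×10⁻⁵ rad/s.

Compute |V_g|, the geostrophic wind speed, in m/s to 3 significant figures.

Coriolis parameter at 64°S:
f = 2Ω sin φ = 2 × 7.29×10⁻⁵ × sin 64° = 1.31×10⁻⁴ s⁻¹
In the Southern Hemisphere f is negative: f = −1.31×10⁻⁴ s⁻¹.
Component geostrophic relations (x east, y north):
u_g = −(1/(fρ)) ∂P/∂y,  v_g = (1/(fρ)) ∂P/∂x
u_g = −(2.3×10⁻³)/(−1.31×10⁻⁴ × 1.06) = 16.6 m/s;  v_g = (0.50×10⁻³)/(−1.31×10⁻⁴ × 1.06) = −3.60 m/s
|V_g| = √(u_g² + v_g²) = 16.9 m/s

16.9 m/s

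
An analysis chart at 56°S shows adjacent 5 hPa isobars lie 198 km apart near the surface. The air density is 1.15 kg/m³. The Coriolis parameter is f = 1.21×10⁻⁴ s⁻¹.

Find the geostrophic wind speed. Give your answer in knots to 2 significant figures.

Pressure gradient: |∂P/∂n| = 500 Pa / 198000 m = 2.53×10⁻³ Pa/m
Geostrophic balance (pressure-gradient force = Coriolis force):
V_g = (1/(fρ)) |∂P/∂n| = 2.53×10⁻³ / (1.21×10⁻⁴ × 1.15) = 18.1 m/s
Converting: 18.1 m/s × 1.944 = 35 knots

35 knots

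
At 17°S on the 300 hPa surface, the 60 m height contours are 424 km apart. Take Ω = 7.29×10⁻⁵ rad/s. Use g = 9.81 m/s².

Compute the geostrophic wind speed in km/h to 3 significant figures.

Coriolis parameter at 17°S:
f = 2Ω sin φ = 2 × 7.29×10⁻⁵ × sin 17° = 4.26×10⁻⁵ s⁻¹
Height gradient: |∂Z/∂n| = 60 m / 424000 m = 1.42×10⁻⁴
On a pressure surface, geostrophic balance gives V_g = (g/f)|∂Z/∂n|:
V_g = 9.81 × 1.42×10⁻⁴ / 4.26×10⁻⁵ = 32.6 m/s
Converting: 32.6 m/s × 3.6 = 117 km/h

117 km/h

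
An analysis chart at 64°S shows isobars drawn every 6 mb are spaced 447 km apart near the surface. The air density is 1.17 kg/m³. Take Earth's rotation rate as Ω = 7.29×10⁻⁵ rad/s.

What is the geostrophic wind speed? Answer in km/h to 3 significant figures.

Coriolis parameter at 64°S:
f = 2Ω sin φ = 2 × 7.29×10⁻⁵ × sin 64° = 1.31×10⁻⁴ s⁻¹
Pressure gradient: |∂P/∂n| = 600 Pa / 447000 m = 1.34×10⁻³ Pa/m
Geostrophic balance (pressure-gradient force = Coriolis force):
V_g = (1/(fρ)) |∂P/∂n| = 1.34×10⁻³ / (1.31×10⁻⁴ × 1.17) = 8.75 m/s
Converting: 8.75 m/s × 3.6 = 31.5 km/h

31.5 km/h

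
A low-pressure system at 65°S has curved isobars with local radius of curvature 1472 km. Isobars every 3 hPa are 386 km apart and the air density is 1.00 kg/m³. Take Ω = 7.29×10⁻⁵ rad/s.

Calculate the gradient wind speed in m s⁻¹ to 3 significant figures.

5.71 m s⁻¹

Coriolis parameter at 65°S:
f = 2Ω sin φ = 2 × 7.29×10⁻⁵ × sin 65° = 1.32×10⁻⁴ s⁻¹
Pressure gradient: |∂P/∂n| = 300 Pa / 386000 m = 7.77×10⁻⁴ Pa/m
Geostrophic speed: V_g = |∂P/∂n|/(fρ) = 7.77×10⁻⁴/(1.32×10⁻⁴ × 1.00) = 5.88 m/s
Around a low, centrifugal force acts outward with Coriolis, so pressure-gradient force balances both:
(1/ρ)|∂P/∂n| = fV + V²/R  →  V² + fR·V − fR·V_g = 0
With fR = 1.32×10⁻⁴ × 1472×10³ m = 195 m/s:
V = [−fR + √((fR)² + 4 fR V_g)]/2 = [−195 + √(195² + 4×195×5.88)]/2 = 5.71 m/s
Subgeostrophic (V < V_g = 5.88 m/s), as expected around a low.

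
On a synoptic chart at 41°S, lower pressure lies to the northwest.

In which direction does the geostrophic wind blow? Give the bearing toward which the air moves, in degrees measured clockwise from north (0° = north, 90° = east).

225°

The pressure-gradient force points toward the northwest (bearing 315°).
Geostrophic balance: in the Southern Hemisphere the Coriolis force deflects motion to the left, so the geostrophic wind blows 90° to the left of the pressure-gradient force (low pressure on the right).
Rotating 315° by 90° counterclockwise gives 225° — the wind blows toward the southwest.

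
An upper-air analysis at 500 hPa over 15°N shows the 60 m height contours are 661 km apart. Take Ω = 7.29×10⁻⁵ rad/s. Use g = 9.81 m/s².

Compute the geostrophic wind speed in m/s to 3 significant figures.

Coriolis parameter at 15°N:
f = 2Ω sin φ = 2 × 7.29×10⁻⁵ × sin 15° = 3.77×10⁻⁵ s⁻¹
Height gradient: |∂Z/∂n| = 60 m / 661000 m = 9.08×10⁻⁵
On a pressure surface, geostrophic balance gives V_g = (g/f)|∂Z/∂n|:
V_g = 9.81 × 9.08×10⁻⁵ / 3.77×10⁻⁵ = 23.6 m/s

23.6 m/s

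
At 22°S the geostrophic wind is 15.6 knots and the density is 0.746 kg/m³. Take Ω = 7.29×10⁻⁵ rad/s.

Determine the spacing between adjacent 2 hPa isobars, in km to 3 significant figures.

Coriolis parameter at 22°S:
f = 2Ω sin φ = 2 × 7.29×10⁻⁵ × sin 22° = 5.46×10⁻⁵ s⁻¹
Wind speed in SI: 15.6 knots = 8.03 m/s
Geostrophic balance rearranged: |∂P/∂n| = f ρ V_g
|∂P/∂n| = 5.46×10⁻⁵ × 0.746 × 8.03 = 3.27×10⁻⁴ Pa/m
Isobar spacing: Δn = ΔP/|∂P/∂n| = 200 Pa / 3.27×10⁻⁴ Pa/m = 611639 m ≈ 612 km

612 km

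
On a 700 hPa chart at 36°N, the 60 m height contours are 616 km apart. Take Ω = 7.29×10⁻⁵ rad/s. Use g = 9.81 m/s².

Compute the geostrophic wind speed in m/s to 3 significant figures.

Coriolis parameter at 36°N:
f = 2Ω sin φ = 2 × 7.29×10⁻⁵ × sin 36° = 8.57×10⁻⁵ s⁻¹
Height gradient: |∂Z/∂n| = 60 m / 616000 m = 9.74×10⁻⁵
On a pressure surface, geostrophic balance gives V_g = (g/f)|∂Z/∂n|:
V_g = 9.81 × 9.74×10⁻⁵ / 8.57×10⁻⁵ = 11.1 m/s

11.1 m/s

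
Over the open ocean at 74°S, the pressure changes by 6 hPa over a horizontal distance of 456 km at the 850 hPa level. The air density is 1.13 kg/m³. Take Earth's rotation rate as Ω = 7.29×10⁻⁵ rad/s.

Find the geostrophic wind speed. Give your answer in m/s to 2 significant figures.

Coriolis parameter at 74°S:
f = 2Ω sin φ = 2 × 7.29×10⁻⁵ × sin 74° = 1.40×10⁻⁴ s⁻¹
Pressure gradient: |∂P/∂n| = 600 Pa / 456000 m = 1.32×10⁻³ Pa/m
Geostrophic balance (pressure-gradient force = Coriolis force):
V_g = (1/(fρ)) |∂P/∂n| = 1.32×10⁻³ / (1.40×10⁻⁴ × 1.13) = 8.31 m/s

8.3 m/s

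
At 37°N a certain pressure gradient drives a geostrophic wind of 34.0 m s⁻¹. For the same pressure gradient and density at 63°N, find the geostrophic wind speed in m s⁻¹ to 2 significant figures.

23 m s⁻¹

With the same pressure gradient and density, V_g ∝ 1/f ∝ 1/sin φ.
V₂ = V₁ · sin φ₁ / sin φ₂ = 34.0 × sin 37° / sin 63°
V₂ = 34.0 × 0.6018/0.8910 = 23 m s⁻¹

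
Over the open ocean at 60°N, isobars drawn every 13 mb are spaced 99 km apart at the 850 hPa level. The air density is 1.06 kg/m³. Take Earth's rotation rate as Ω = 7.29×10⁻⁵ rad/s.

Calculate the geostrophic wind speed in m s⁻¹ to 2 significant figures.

Coriolis parameter at 60°N:
f = 2Ω sin φ = 2 × 7.29×10⁻⁵ × sin 60° = 1.26×10⁻⁴ s⁻¹
Pressure gradient: |∂P/∂n| = 1300 Pa / 99000 m = 1.31×10⁻² Pa/m
Geostrophic balance (pressure-gradient force = Coriolis force):
V_g = (1/(fρ)) |∂P/∂n| = 1.31×10⁻² / (1.26×10⁻⁴ × 1.06) = 98.1 m/s

98 m s⁻¹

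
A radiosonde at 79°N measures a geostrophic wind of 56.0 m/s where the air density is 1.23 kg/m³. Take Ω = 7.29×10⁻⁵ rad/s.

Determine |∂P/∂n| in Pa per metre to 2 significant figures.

9.9×10⁻³ Pa/m

Coriolis parameter at 79°N:
f = 2Ω sin φ = 2 × 7.29×10⁻⁵ × sin 79° = 1.43×10⁻⁴ s⁻¹
Geostrophic balance rearranged: |∂P/∂n| = f ρ V_g
|∂P/∂n| = 1.43×10⁻⁴ × 1.23 × 56.0 = 9.86×10⁻³ Pa/m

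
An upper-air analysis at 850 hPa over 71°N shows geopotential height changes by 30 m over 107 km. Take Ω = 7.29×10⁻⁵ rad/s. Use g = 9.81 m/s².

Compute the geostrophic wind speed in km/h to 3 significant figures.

Coriolis parameter at 71°N:
f = 2Ω sin φ = 2 × 7.29×10⁻⁵ × sin 71° = 1.38×10⁻⁴ s⁻¹
Height gradient: |∂Z/∂n| = 30 m / 107000 m = 2.80×10⁻⁴
On a pressure surface, geostrophic balance gives V_g = (g/f)|∂Z/∂n|:
V_g = 9.81 × 2.80×10⁻⁴ / 1.38×10⁻⁴ = 20.0 m/s
Converting: 20.0 m/s × 3.6 = 71.8 km/h

71.8 km/h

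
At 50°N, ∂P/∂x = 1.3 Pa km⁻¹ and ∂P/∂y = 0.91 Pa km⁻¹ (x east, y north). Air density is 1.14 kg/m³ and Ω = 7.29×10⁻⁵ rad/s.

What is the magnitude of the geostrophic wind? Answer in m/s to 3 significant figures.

Coriolis parameter at 50°N:
f = 2Ω sin φ = 2 × 7.29×10⁻⁵ × sin 50° = 1.12×10⁻⁴ s⁻¹
Component geostrophic relations (x east, y north):
u_g = −(1/(fρ)) ∂P/∂y,  v_g = (1/(fρ)) ∂P/∂x
u_g = −(0.91×10⁻³)/(1.12×10⁻⁴ × 1.14) = −7.15 m/s;  v_g = (1.3×10⁻³)/(1.12×10⁻⁴ × 1.14) = 10.2 m/s
|V_g| = √(u_g² + v_g²) = 12.5 m/s

12.5 m/s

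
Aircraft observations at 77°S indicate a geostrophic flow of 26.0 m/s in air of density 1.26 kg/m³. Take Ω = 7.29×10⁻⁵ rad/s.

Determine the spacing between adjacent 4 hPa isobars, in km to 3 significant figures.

85.9 km

Coriolis parameter at 77°S:
f = 2Ω sin φ = 2 × 7.29×10⁻⁵ × sin 77° = 1.42×10⁻⁴ s⁻¹
Geostrophic balance rearranged: |∂P/∂n| = f ρ V_g
|∂P/∂n| = 1.42×10⁻⁴ × 1.26 × 26.0 = 4.65×10⁻³ Pa/m
Isobar spacing: Δn = ΔP/|∂P/∂n| = 400 Pa / 4.65×10⁻³ Pa/m = 85948 m ≈ 85.9 km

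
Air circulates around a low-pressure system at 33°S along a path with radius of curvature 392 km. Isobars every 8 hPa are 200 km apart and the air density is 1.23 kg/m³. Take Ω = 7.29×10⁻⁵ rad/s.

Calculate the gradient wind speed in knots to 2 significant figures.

Coriolis parameter at 33°S:
f = 2Ω sin φ = 2 × 7.29×10⁻⁵ × sin 33° = 7.94×10⁻⁵ s⁻¹
Pressure gradient: |∂P/∂n| = 800 Pa / 200000 m = 4.00×10⁻³ Pa/m
Geostrophic speed: V_g = |∂P/∂n|/(fρ) = 4.00×10⁻³/(7.94×10⁻⁵ × 1.23) = 41.0 m/s
Around a low, centrifugal force acts outward with Coriolis, so pressure-gradient force balances both:
(1/ρ)|∂P/∂n| = fV + V²/R  →  V² + fR·V − fR·V_g = 0
With fR = 7.94×10⁻⁵ × 392×10³ m = 31.1 m/s:
V = [−fR + √((fR)² + 4 fR V_g)]/2 = [−31.1 + √(31.1² + 4×31.1×41)]/2 = 23.4 m/s
Subgeostrophic (V < V_g = 41 m/s), as expected around a low.
Converting: 23.4 m/s × 1.944 = 45 knots

45 knots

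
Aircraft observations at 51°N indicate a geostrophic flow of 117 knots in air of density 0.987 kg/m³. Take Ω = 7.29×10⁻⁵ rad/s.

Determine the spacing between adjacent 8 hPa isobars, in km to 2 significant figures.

120 km

Coriolis parameter at 51°N:
f = 2Ω sin φ = 2 × 7.29×10⁻⁵ × sin 51° = 1.13×10⁻⁴ s⁻¹
Wind speed in SI: 117 knots = 60.2 m/s
Geostrophic balance rearranged: |∂P/∂n| = f ρ V_g
|∂P/∂n| = 1.13×10⁻⁴ × 0.987 × 60.2 = 6.73×10⁻³ Pa/m
Isobar spacing: Δn = ΔP/|∂P/∂n| = 800 Pa / 6.73×10⁻³ Pa/m = 118847 m ≈ 120 km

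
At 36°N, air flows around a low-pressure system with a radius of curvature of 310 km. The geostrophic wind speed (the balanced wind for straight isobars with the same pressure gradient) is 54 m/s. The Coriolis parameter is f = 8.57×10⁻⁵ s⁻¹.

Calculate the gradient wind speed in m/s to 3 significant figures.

26.9 m/s

Around a low, centrifugal force acts outward with Coriolis, so pressure-gradient force balances both:
(1/ρ)|∂P/∂n| = fV + V²/R  →  V² + fR·V − fR·V_g = 0
With fR = 8.57×10⁻⁵ × 310×10³ m = 26.6 m/s:
V = [−fR + √((fR)² + 4 fR V_g)]/2 = [−26.6 + √(26.6² + 4×26.6×54)]/2 = 26.9 m/s
Subgeostrophic (V < V_g = 54 m/s), as expected around a low.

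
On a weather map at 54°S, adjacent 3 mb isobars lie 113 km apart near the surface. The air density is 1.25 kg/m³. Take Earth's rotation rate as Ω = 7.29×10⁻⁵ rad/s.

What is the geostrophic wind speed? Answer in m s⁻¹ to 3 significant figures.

Coriolis parameter at 54°S:
f = 2Ω sin φ = 2 × 7.29×10⁻⁵ × sin 54° = 1.18×10⁻⁴ s⁻¹
Pressure gradient: |∂P/∂n| = 300 Pa / 113000 m = 2.65×10⁻³ Pa/m
Geostrophic balance (pressure-gradient force = Coriolis force):
V_g = (1/(fρ)) |∂P/∂n| = 2.65×10⁻³ / (1.18×10⁻⁴ × 1.25) = 18.0 m/s

18.0 m s⁻¹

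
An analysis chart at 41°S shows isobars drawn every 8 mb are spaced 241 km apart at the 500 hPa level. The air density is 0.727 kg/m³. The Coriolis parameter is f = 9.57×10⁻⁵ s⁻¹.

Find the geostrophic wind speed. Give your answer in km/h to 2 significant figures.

170 km/h

Pressure gradient: |∂P/∂n| = 800 Pa / 241000 m = 3.32×10⁻³ Pa/m
Geostrophic balance (pressure-gradient force = Coriolis force):
V_g = (1/(fρ)) |∂P/∂n| = 3.32×10⁻³ / (9.57×10⁻⁵ × 0.727) = 47.7 m/s
Converting: 47.7 m/s × 3.6 = 170 km/h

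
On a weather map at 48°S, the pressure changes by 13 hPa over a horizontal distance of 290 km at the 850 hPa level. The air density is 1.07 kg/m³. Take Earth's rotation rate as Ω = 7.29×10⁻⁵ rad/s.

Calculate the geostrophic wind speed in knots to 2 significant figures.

75 knots

Coriolis parameter at 48°S:
f = 2Ω sin φ = 2 × 7.29×10⁻⁵ × sin 48° = 1.08×10⁻⁴ s⁻¹
Pressure gradient: |∂P/∂n| = 1300 Pa / 290000 m = 4.48×10⁻³ Pa/m
Geostrophic balance (pressure-gradient force = Coriolis force):
V_g = (1/(fρ)) |∂P/∂n| = 4.48×10⁻³ / (1.08×10⁻⁴ × 1.07) = 38.7 m/s
Converting: 38.7 m/s × 1.944 = 75 knots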